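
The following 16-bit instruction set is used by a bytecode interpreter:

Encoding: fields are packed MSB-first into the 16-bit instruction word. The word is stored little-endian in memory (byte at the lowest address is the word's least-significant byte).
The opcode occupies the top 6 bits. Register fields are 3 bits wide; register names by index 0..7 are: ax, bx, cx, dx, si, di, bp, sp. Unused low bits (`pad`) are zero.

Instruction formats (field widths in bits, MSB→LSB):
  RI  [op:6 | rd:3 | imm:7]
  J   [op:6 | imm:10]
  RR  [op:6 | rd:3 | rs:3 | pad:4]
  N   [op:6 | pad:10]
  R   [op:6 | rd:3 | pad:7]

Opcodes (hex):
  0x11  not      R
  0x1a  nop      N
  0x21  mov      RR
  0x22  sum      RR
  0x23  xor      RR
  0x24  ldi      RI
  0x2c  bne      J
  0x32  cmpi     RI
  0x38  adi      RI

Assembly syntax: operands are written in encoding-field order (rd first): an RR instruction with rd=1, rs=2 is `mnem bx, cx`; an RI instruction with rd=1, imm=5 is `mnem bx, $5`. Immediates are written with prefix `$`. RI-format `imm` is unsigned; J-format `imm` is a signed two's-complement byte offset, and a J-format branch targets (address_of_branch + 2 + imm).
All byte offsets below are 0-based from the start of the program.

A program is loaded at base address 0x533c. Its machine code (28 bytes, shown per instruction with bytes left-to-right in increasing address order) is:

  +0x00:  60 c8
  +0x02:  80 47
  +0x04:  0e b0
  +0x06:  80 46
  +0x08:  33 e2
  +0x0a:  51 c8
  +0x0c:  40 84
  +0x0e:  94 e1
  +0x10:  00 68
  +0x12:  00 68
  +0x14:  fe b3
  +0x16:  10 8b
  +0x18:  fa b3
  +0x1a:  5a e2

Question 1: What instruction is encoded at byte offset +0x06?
@+06  little-endian(80 46) = 0x4680
  opcode bits[15:10]=0x11: not/R
  [9:7] rd=5 = di

not di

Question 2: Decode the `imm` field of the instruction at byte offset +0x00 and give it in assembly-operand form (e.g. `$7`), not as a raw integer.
$96

+0x00: 60 c8 ⇒ word 0xc860 (little)
  opcode bits[15:10]=0x32: cmpi/RI
  [9:7] rd=0 = ax
  [6:0] imm=96 = $96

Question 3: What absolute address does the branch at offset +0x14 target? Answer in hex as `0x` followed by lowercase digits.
0x5350

off 0x14: read fe b3 as little → 0xb3fe
  top 6b → 0x2c → bne [J]
  [9:0] imm=1022 (s10→-2) = $-2
  target = base 0x533c + off 0x14 + 2 + imm -2 = 0x5350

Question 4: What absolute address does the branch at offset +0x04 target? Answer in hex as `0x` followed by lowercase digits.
[04] 0e b0 → 0xb00e
  op=0xb00e>>10=0x2c ⇒ bne (J)
  [9:0] imm=14 = $14
  target = base 0x533c + off 0x04 + 2 + imm 14 = 0x5350

0x5350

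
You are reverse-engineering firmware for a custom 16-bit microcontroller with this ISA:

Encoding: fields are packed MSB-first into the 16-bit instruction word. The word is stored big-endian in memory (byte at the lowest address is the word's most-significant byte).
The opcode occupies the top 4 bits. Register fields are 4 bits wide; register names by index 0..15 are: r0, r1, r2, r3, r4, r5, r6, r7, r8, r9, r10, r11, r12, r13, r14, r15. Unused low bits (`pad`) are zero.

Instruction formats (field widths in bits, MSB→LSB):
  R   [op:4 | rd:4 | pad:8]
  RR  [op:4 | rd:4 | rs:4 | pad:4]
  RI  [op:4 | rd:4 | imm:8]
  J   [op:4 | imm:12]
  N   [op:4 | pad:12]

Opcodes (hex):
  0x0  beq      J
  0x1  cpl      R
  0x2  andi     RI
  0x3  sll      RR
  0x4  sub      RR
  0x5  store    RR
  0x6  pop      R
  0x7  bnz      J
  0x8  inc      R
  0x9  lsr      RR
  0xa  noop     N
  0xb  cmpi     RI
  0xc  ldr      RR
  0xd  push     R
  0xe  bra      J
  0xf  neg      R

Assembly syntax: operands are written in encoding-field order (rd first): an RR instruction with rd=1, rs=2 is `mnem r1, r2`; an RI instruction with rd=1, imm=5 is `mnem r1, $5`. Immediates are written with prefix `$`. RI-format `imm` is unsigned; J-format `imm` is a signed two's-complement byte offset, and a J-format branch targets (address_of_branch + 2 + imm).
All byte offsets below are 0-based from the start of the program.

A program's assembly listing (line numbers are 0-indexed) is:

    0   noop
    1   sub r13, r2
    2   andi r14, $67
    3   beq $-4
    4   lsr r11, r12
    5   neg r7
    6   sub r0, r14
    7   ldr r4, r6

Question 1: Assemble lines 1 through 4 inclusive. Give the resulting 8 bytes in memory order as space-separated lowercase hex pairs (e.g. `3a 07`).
1. sub fields op=0x4:4|rd=13:4|rs=2:4|pad=0:4 → word 4d20h → 4d 20
2. andi fields op=0x2:4|rd=14:4|imm=67:8 → word 2e43h → 2e 43
3. beq fields op=0x0:4|imm=-4:12 → word 0ffch → 0f fc
4. lsr fields op=0x9:4|rd=11:4|rs=12:4|pad=0:4 → word 9bc0h → 9b c0

4d 20 2e 43 0f fc 9b c0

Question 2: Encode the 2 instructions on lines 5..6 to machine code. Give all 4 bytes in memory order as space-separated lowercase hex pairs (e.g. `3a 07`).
f7 00 40 e0

line 5 (neg): pack op=0xf:4|rd=7:4|pad=0:8 = 0xf700; big→ f7 00
line 6 (sub): pack op=0x4:4|rd=0:4|rs=14:4|pad=0:4 = 0x40e0; big→ 40 e0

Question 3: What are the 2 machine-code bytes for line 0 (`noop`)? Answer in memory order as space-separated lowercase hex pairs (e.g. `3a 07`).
0. noop fields op=0xa:4|pad=0:12 → word a000h → a0 00

a0 00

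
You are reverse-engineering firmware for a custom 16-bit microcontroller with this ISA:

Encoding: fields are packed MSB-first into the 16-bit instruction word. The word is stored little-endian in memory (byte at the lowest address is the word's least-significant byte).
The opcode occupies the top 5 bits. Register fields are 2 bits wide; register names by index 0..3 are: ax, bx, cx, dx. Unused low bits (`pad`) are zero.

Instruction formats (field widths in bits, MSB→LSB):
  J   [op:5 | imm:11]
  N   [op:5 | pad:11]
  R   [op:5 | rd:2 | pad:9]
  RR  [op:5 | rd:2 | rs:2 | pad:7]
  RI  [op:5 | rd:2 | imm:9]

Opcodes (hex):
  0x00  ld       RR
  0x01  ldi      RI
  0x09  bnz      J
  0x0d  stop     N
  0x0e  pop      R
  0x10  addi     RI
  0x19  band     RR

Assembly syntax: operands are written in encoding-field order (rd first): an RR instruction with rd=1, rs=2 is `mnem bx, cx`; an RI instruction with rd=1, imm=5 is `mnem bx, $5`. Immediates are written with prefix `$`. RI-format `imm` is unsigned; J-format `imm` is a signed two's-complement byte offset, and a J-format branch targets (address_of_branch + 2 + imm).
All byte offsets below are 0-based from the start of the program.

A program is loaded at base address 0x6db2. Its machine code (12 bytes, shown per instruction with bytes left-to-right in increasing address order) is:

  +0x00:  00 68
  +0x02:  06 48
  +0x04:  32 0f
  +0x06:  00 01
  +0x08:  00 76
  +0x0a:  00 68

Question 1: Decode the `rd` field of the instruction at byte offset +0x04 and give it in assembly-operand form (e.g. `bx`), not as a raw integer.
+0x04: 32 0f ⇒ word 0x0f32 (little)
  opcode bits[15:11]=0x1: ldi/RI
  [10:9] rd=3 = dx
  [8:0] imm=306 = $306

dx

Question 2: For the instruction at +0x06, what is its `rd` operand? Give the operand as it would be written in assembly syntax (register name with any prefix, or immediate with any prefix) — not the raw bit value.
ax

+0x06: 00 01 ⇒ word 0x0100 (little)
  op=0x0100>>11=0x0 ⇒ ld (RR)
  rd@[10:9]=0x0 ⇒ ax
  rs@[8:7]=0x2 ⇒ cx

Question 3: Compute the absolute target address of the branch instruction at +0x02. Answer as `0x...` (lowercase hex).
[02] 06 48 → 0x4806
  opcode bits[15:11]=0x9: bnz/J
  imm@[10:0]=0x6 ⇒ $6
  target = base 0x6db2 + off 0x02 + 2 + imm 6 = 0x6dbc

0x6dbc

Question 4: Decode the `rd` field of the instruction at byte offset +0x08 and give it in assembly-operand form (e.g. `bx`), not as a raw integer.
off 0x08: read 00 76 as little → 0x7600
  opcode bits[15:11]=0xe: pop/R
  rd@[10:9]=0x3 ⇒ dx

dx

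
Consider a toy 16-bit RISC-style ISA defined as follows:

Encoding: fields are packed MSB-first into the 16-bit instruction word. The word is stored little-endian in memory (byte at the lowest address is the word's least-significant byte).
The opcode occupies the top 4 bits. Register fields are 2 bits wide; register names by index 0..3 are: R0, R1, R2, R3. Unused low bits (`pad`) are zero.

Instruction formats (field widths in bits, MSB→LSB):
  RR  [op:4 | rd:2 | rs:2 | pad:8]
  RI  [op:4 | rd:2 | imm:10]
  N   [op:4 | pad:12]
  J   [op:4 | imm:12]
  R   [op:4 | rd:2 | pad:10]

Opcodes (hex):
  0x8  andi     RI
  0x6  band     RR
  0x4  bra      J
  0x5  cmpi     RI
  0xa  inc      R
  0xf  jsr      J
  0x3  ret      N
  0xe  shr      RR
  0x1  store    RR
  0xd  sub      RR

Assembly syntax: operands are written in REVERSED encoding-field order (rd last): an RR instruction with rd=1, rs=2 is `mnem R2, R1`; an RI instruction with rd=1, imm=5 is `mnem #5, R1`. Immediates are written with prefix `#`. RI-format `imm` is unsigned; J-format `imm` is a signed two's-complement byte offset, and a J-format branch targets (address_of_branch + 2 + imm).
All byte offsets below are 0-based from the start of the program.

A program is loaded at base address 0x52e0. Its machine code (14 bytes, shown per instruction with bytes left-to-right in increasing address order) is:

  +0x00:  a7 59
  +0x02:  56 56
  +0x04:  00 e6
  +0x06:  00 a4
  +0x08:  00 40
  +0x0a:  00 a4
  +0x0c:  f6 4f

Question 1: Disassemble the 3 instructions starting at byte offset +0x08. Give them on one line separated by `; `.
bra #0; inc R1; bra #-10

off 0x08: read 00 40 as little → 0x4000
  op=0x4000>>12=0x4 ⇒ bra (J)
  imm@[11:0]=0x0 ⇒ #0
off 0x0a: read 00 a4 as little → 0xa400
  op=0xa400>>12=0xa ⇒ inc (R)
  rd@[11:10]=0x1 ⇒ R1
off 0x0c: read f6 4f as little → 0x4ff6
  op=0x4ff6>>12=0x4 ⇒ bra (J)
  imm@[11:0]=0xff6 (s12→-10) ⇒ #-10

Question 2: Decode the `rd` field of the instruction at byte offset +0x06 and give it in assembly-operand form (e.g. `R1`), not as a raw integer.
R1

+0x06: 00 a4 ⇒ word 0xa400 (little)
  top 4b → 0xa → inc [R]
  rd: (w>>10)&0x3=0x1 → R1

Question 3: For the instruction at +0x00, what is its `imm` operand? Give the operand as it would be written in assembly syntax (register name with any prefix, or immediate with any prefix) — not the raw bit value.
off 0x00: read a7 59 as little → 0x59a7
  top 4b → 0x5 → cmpi [RI]
  [11:10] rd=2 = R2
  [9:0] imm=423 = #423

#423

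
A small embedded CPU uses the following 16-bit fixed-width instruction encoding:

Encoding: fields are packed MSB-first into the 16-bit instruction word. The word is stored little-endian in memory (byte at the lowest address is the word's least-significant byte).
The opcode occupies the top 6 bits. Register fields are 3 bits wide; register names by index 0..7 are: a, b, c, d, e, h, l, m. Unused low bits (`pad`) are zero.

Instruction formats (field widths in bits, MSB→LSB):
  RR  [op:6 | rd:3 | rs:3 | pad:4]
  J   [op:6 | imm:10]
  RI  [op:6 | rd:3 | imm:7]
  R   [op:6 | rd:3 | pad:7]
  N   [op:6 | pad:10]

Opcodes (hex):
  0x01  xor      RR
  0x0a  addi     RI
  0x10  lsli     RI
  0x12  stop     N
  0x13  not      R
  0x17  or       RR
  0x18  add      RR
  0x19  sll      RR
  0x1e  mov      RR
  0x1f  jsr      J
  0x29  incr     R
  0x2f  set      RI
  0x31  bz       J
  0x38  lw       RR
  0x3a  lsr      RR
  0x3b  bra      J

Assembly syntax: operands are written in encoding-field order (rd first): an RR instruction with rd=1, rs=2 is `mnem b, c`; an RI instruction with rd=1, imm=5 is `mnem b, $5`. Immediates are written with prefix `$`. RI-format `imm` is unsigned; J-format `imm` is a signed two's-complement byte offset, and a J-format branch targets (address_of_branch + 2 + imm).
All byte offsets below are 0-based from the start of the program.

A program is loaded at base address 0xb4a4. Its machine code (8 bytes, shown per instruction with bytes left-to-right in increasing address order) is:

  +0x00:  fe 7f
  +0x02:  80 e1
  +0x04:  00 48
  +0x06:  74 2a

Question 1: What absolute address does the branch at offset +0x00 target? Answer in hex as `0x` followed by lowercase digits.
off 0x00: read fe 7f as little → 0x7ffe
  op=0x7ffe>>10=0x1f ⇒ jsr (J)
  imm@[9:0]=0x3fe (s10→-2) ⇒ $-2
  target = base 0xb4a4 + off 0x00 + 2 + imm -2 = 0xb4a4

0xb4a4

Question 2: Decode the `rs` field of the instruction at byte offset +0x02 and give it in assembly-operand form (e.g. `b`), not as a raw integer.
a

[02] 80 e1 → 0xe180
  op=0xe180>>10=0x38 ⇒ lw (RR)
  [9:7] rd=3 = d
  [6:4] rs=0 = a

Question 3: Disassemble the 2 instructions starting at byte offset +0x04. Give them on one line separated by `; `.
+0x04: 00 48 ⇒ word 0x4800 (little)
  op=0x4800>>10=0x12 ⇒ stop (N)
+0x06: 74 2a ⇒ word 0x2a74 (little)
  op=0x2a74>>10=0xa ⇒ addi (RI)
  rd@[9:7]=0x4 ⇒ e
  imm@[6:0]=0x74 ⇒ $116

stop; addi e, $116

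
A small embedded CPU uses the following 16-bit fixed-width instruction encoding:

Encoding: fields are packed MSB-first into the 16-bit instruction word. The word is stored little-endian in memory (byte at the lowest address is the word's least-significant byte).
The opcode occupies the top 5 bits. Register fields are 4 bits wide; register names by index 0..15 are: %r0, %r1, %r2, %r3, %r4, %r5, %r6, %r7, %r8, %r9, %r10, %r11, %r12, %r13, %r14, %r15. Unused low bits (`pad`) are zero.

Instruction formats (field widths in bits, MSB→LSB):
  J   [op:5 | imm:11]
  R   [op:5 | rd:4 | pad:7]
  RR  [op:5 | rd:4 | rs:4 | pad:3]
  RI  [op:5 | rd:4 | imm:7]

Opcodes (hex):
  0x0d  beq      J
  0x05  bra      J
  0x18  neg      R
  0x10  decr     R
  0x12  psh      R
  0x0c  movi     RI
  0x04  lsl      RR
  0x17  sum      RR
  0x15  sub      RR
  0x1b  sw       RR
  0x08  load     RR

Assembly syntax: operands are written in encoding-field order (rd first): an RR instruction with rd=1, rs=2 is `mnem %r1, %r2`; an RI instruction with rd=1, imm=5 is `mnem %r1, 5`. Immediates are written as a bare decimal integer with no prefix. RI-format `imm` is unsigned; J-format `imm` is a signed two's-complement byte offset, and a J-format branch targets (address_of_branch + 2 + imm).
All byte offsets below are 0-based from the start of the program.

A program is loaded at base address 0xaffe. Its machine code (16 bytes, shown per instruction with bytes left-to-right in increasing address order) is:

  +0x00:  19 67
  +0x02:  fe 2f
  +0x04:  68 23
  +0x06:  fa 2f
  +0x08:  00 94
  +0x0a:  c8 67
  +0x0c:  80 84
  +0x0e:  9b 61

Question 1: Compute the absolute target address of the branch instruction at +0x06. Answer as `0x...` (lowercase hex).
0xb000

+0x06: fa 2f ⇒ word 0x2ffa (little)
  opcode bits[15:11]=0x5: bra/J
  [10:0] imm=2042 (s11→-6) = -6
  target = base 0xaffe + off 0x06 + 2 + imm -6 = 0xb000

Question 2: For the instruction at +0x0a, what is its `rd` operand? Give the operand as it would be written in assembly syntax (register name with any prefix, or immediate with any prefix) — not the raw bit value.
[0a] c8 67 → 0x67c8
  op=0x67c8>>11=0xc ⇒ movi (RI)
  rd@[10:7]=0xf ⇒ %r15
  imm@[6:0]=0x48 ⇒ 72

%r15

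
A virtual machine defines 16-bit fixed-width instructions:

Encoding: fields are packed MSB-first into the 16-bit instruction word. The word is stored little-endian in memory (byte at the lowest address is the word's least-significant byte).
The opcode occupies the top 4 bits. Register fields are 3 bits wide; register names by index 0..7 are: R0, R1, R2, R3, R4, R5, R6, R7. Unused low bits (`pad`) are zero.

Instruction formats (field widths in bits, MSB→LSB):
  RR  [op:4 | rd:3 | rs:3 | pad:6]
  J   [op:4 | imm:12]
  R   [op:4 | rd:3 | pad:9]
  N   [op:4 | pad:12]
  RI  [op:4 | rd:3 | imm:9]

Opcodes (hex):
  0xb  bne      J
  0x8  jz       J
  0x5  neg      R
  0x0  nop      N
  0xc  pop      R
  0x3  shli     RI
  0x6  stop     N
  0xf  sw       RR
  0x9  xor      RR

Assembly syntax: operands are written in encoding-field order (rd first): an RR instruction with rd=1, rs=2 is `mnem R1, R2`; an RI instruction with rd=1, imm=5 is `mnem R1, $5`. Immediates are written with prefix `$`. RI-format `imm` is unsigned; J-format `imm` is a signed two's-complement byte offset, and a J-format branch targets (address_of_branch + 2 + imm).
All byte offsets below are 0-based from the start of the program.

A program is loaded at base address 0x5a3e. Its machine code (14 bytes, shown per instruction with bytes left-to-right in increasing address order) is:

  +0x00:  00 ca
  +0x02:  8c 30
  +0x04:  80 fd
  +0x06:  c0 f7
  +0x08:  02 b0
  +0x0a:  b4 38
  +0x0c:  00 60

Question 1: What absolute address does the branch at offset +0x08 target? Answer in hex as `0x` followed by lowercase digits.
@+08  little-endian(02 b0) = 0xb002
  opcode bits[15:12]=0xb: bne/J
  imm: (w>>0)&0xfff=0x2 → $2
  target = base 0x5a3e + off 0x08 + 2 + imm 2 = 0x5a4a

0x5a4a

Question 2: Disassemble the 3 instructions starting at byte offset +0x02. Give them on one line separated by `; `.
@+02  little-endian(8c 30) = 0x308c
  top 4b → 0x3 → shli [RI]
  rd: (w>>9)&0x7=0x0 → R0
  imm: (w>>0)&0x1ff=0x8c → $140
@+04  little-endian(80 fd) = 0xfd80
  top 4b → 0xf → sw [RR]
  rd: (w>>9)&0x7=0x6 → R6
  rs: (w>>6)&0x7=0x6 → R6
@+06  little-endian(c0 f7) = 0xf7c0
  top 4b → 0xf → sw [RR]
  rd: (w>>9)&0x7=0x3 → R3
  rs: (w>>6)&0x7=0x7 → R7

shli R0, $140; sw R6, R6; sw R3, R7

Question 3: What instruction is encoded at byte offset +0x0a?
shli R4, $180

off 0x0a: read b4 38 as little → 0x38b4
  op=0x38b4>>12=0x3 ⇒ shli (RI)
  rd: (w>>9)&0x7=0x4 → R4
  imm: (w>>0)&0x1ff=0xb4 → $180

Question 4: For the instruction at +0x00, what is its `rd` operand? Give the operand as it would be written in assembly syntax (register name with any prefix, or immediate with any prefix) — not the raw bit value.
[00] 00 ca → 0xca00
  op=0xca00>>12=0xc ⇒ pop (R)
  [11:9] rd=5 = R5

R5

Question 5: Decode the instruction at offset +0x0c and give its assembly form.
[0c] 00 60 → 0x6000
  top 4b → 0x6 → stop [N]

stop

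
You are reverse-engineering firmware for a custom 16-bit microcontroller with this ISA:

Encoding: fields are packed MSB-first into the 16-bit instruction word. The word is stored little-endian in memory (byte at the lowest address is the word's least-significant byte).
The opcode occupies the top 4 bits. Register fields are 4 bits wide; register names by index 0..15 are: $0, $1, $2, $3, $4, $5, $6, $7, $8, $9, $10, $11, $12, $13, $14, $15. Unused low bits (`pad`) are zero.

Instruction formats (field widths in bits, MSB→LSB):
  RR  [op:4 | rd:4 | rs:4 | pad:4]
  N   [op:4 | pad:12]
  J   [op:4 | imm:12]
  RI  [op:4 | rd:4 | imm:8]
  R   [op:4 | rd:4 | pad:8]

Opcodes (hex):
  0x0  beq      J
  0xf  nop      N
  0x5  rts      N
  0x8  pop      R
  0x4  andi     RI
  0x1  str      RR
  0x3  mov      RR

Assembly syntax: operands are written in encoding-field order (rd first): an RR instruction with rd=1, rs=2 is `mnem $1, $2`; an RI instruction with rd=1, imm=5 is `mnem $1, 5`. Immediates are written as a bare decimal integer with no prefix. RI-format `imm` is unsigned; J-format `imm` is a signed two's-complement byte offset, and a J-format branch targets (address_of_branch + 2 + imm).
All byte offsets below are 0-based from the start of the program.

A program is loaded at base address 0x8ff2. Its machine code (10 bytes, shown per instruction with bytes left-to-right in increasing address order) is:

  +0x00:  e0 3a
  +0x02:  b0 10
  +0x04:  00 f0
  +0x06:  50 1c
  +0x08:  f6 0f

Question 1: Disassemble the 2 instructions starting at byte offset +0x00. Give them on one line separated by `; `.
off 0x00: read e0 3a as little → 0x3ae0
  op=0x3ae0>>12=0x3 ⇒ mov (RR)
  rd@[11:8]=0xa ⇒ $10
  rs@[7:4]=0xe ⇒ $14
off 0x02: read b0 10 as little → 0x10b0
  op=0x10b0>>12=0x1 ⇒ str (RR)
  rd@[11:8]=0x0 ⇒ $0
  rs@[7:4]=0xb ⇒ $11

mov $10, $14; str $0, $11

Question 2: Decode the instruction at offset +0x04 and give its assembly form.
nop

+0x04: 00 f0 ⇒ word 0xf000 (little)
  top 4b → 0xf → nop [N]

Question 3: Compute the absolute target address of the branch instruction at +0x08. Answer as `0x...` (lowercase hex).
0x8ff2

+0x08: f6 0f ⇒ word 0x0ff6 (little)
  opcode bits[15:12]=0x0: beq/J
  imm: (w>>0)&0xfff=0xff6 (s12→-10) → -10
  target = base 0x8ff2 + off 0x08 + 2 + imm -10 = 0x8ff2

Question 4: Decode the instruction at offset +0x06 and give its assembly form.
str $12, $5

@+06  little-endian(50 1c) = 0x1c50
  top 4b → 0x1 → str [RR]
  rd: (w>>8)&0xf=0xc → $12
  rs: (w>>4)&0xf=0x5 → $5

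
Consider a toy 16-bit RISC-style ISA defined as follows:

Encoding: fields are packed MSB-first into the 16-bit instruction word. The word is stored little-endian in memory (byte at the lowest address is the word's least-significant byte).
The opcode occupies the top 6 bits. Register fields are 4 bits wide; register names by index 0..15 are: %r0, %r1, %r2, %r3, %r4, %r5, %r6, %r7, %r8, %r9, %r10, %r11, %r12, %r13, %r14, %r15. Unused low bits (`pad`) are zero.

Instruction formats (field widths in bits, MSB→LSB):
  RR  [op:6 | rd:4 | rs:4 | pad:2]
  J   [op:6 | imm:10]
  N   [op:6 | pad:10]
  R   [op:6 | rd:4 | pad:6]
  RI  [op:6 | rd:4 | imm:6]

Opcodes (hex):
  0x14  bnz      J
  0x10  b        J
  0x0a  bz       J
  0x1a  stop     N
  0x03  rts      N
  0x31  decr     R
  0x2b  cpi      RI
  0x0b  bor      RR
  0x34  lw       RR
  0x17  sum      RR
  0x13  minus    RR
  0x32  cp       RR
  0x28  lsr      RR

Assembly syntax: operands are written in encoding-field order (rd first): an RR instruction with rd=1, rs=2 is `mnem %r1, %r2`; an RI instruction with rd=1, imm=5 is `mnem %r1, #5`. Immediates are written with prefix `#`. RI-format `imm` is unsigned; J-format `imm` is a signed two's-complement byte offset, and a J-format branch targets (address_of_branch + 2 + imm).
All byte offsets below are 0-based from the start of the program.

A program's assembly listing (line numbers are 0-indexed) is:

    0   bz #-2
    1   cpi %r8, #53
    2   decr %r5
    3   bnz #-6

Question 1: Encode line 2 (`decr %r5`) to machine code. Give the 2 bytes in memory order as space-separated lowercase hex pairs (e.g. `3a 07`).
40 c5

line 2 (decr): pack op=0x31:6|rd=5:4|pad=0:6 = 0xc540; little→ 40 c5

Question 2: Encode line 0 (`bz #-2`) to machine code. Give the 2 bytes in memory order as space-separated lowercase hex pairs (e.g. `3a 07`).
fe 2b

L0: bz op=0xa:6|imm=-2:10 ⇒ 0x2bfe ⇒ little fe 2b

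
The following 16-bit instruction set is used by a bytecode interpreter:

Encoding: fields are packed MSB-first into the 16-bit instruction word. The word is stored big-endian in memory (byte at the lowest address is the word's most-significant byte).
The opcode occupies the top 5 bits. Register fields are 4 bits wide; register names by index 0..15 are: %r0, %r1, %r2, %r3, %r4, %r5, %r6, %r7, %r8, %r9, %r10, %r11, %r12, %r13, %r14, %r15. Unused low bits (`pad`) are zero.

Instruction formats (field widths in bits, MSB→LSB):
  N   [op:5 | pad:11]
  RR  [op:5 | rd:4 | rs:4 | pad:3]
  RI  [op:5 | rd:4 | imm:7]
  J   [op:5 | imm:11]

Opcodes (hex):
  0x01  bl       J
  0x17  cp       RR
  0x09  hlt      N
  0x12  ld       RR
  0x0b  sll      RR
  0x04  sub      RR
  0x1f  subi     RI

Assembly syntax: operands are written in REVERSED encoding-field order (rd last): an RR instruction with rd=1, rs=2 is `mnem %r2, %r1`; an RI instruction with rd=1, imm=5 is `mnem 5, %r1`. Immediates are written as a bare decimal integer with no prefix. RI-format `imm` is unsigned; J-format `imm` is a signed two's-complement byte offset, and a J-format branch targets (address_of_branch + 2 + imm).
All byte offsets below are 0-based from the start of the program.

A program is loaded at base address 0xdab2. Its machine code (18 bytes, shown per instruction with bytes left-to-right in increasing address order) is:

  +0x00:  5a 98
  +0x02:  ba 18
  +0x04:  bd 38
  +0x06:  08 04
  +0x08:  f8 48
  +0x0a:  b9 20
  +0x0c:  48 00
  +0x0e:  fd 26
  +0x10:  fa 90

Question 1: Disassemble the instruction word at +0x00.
+0x00: 5a 98 ⇒ word 0x5a98 (big)
  top 5b → 0xb → sll [RR]
  [10:7] rd=5 = %r5
  [6:3] rs=3 = %r3

sll %r3, %r5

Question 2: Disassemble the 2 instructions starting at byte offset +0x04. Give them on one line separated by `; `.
off 0x04: read bd 38 as big → 0xbd38
  opcode bits[15:11]=0x17: cp/RR
  [10:7] rd=10 = %r10
  [6:3] rs=7 = %r7
off 0x06: read 08 04 as big → 0x0804
  opcode bits[15:11]=0x1: bl/J
  [10:0] imm=4 = 4

cp %r7, %r10; bl 4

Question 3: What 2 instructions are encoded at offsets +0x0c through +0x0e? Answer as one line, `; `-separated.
hlt; subi 38, %r10

@+0c  big-endian(48 00) = 0x4800
  op=0x4800>>11=0x9 ⇒ hlt (N)
@+0e  big-endian(fd 26) = 0xfd26
  op=0xfd26>>11=0x1f ⇒ subi (RI)
  [10:7] rd=10 = %r10
  [6:0] imm=38 = 38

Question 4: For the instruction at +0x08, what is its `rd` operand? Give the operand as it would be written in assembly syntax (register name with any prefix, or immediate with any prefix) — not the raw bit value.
[08] f8 48 → 0xf848
  top 5b → 0x1f → subi [RI]
  [10:7] rd=0 = %r0
  [6:0] imm=72 = 72

%r0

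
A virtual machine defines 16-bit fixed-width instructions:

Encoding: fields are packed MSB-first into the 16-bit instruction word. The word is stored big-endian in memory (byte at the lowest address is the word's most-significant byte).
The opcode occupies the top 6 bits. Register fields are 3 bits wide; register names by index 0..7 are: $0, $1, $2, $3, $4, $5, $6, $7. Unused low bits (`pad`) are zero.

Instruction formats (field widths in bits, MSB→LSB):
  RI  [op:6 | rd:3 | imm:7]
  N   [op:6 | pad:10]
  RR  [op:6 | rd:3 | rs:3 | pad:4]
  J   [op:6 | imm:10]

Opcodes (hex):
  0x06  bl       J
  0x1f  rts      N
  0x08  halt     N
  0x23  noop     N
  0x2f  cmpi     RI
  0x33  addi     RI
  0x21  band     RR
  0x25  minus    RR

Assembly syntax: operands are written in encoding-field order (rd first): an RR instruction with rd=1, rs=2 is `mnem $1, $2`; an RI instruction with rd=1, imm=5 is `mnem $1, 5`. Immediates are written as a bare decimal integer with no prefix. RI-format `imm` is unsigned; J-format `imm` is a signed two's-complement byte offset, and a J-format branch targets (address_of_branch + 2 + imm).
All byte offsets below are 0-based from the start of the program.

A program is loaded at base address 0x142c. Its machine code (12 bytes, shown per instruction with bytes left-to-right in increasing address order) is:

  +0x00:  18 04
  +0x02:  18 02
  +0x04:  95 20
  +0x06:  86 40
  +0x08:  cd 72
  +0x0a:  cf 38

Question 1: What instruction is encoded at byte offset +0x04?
minus $2, $2

+0x04: 95 20 ⇒ word 0x9520 (big)
  top 6b → 0x25 → minus [RR]
  [9:7] rd=2 = $2
  [6:4] rs=2 = $2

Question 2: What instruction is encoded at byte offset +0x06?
band $4, $4

off 0x06: read 86 40 as big → 0x8640
  top 6b → 0x21 → band [RR]
  rd: (w>>7)&0x7=0x4 → $4
  rs: (w>>4)&0x7=0x4 → $4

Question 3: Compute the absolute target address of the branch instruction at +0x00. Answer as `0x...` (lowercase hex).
off 0x00: read 18 04 as big → 0x1804
  opcode bits[15:10]=0x6: bl/J
  imm: (w>>0)&0x3ff=0x4 → 4
  target = base 0x142c + off 0x00 + 2 + imm 4 = 0x1432

0x1432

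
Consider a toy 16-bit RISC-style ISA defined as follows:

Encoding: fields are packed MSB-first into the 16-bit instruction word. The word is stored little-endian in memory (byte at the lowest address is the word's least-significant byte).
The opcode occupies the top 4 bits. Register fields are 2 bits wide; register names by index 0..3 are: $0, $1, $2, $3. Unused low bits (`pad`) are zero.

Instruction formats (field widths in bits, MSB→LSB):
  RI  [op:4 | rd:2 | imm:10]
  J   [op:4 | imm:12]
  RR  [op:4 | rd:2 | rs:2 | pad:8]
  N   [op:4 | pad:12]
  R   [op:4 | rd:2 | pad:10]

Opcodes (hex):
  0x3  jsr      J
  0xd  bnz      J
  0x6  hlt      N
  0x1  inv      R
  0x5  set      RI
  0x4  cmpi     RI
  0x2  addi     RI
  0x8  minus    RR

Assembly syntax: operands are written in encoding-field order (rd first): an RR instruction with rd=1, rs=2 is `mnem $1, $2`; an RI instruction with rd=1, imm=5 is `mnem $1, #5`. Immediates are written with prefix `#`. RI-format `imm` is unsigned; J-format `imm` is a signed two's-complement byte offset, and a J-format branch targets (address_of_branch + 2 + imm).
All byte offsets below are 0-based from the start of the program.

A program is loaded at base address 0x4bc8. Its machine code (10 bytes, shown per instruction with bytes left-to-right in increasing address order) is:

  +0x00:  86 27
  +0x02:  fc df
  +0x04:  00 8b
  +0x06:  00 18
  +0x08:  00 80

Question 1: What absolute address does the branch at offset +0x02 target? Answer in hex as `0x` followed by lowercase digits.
@+02  little-endian(fc df) = 0xdffc
  top 4b → 0xd → bnz [J]
  [11:0] imm=4092 (s12→-4) = #-4
  target = base 0x4bc8 + off 0x02 + 2 + imm -4 = 0x4bc8

0x4bc8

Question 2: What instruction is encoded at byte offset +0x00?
addi $1, #902

@+00  little-endian(86 27) = 0x2786
  top 4b → 0x2 → addi [RI]
  rd: (w>>10)&0x3=0x1 → $1
  imm: (w>>0)&0x3ff=0x386 → #902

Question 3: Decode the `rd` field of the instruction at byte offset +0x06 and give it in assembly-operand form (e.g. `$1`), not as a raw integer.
$2

+0x06: 00 18 ⇒ word 0x1800 (little)
  op=0x1800>>12=0x1 ⇒ inv (R)
  [11:10] rd=2 = $2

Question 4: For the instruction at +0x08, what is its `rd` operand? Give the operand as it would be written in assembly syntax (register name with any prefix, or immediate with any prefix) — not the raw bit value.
+0x08: 00 80 ⇒ word 0x8000 (little)
  top 4b → 0x8 → minus [RR]
  [11:10] rd=0 = $0
  [9:8] rs=0 = $0

$0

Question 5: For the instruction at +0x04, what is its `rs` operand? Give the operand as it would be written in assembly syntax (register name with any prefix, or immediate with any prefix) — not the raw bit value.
$3

+0x04: 00 8b ⇒ word 0x8b00 (little)
  op=0x8b00>>12=0x8 ⇒ minus (RR)
  rd@[11:10]=0x2 ⇒ $2
  rs@[9:8]=0x3 ⇒ $3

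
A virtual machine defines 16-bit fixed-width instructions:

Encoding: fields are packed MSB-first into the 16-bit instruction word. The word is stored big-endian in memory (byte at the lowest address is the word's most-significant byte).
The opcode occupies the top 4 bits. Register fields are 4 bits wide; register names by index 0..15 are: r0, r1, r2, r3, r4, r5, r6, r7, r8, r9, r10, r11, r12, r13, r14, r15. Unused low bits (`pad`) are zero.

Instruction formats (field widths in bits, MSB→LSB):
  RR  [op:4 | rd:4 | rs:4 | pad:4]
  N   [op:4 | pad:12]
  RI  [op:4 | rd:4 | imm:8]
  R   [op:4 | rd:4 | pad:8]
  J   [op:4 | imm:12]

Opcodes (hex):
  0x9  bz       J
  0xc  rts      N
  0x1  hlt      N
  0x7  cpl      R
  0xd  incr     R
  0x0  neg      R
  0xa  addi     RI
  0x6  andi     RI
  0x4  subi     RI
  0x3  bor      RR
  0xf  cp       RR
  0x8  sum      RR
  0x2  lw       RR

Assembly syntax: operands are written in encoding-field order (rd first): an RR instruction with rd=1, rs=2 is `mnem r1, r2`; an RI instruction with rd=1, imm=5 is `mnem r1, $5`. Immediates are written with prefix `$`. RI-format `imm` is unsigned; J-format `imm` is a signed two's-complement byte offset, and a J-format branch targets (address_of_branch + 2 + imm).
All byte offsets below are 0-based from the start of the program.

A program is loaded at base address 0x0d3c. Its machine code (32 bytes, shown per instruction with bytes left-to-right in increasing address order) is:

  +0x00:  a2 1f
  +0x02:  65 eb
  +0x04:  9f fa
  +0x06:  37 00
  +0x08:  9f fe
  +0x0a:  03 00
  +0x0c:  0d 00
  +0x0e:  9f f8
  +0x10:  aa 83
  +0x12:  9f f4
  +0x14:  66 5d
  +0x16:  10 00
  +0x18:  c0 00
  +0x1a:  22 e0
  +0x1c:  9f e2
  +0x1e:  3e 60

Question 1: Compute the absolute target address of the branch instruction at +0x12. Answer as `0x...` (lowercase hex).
off 0x12: read 9f f4 as big → 0x9ff4
  top 4b → 0x9 → bz [J]
  imm@[11:0]=0xff4 (s12→-12) ⇒ $-12
  target = base 0x0d3c + off 0x12 + 2 + imm -12 = 0x0d44

0x0d44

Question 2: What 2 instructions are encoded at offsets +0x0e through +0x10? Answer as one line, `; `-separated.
bz $-8; addi r10, $131

+0x0e: 9f f8 ⇒ word 0x9ff8 (big)
  opcode bits[15:12]=0x9: bz/J
  imm: (w>>0)&0xfff=0xff8 (s12→-8) → $-8
+0x10: aa 83 ⇒ word 0xaa83 (big)
  opcode bits[15:12]=0xa: addi/RI
  rd: (w>>8)&0xf=0xa → r10
  imm: (w>>0)&0xff=0x83 → $131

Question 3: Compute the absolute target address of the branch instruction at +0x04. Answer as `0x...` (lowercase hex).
0x0d3c

@+04  big-endian(9f fa) = 0x9ffa
  top 4b → 0x9 → bz [J]
  imm@[11:0]=0xffa (s12→-6) ⇒ $-6
  target = base 0x0d3c + off 0x04 + 2 + imm -6 = 0x0d3c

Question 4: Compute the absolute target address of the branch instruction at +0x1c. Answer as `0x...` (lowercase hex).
0x0d3c

off 0x1c: read 9f e2 as big → 0x9fe2
  opcode bits[15:12]=0x9: bz/J
  [11:0] imm=4066 (s12→-30) = $-30
  target = base 0x0d3c + off 0x1c + 2 + imm -30 = 0x0d3c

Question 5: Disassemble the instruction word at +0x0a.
@+0a  big-endian(03 00) = 0x0300
  op=0x0300>>12=0x0 ⇒ neg (R)
  [11:8] rd=3 = r3

neg r3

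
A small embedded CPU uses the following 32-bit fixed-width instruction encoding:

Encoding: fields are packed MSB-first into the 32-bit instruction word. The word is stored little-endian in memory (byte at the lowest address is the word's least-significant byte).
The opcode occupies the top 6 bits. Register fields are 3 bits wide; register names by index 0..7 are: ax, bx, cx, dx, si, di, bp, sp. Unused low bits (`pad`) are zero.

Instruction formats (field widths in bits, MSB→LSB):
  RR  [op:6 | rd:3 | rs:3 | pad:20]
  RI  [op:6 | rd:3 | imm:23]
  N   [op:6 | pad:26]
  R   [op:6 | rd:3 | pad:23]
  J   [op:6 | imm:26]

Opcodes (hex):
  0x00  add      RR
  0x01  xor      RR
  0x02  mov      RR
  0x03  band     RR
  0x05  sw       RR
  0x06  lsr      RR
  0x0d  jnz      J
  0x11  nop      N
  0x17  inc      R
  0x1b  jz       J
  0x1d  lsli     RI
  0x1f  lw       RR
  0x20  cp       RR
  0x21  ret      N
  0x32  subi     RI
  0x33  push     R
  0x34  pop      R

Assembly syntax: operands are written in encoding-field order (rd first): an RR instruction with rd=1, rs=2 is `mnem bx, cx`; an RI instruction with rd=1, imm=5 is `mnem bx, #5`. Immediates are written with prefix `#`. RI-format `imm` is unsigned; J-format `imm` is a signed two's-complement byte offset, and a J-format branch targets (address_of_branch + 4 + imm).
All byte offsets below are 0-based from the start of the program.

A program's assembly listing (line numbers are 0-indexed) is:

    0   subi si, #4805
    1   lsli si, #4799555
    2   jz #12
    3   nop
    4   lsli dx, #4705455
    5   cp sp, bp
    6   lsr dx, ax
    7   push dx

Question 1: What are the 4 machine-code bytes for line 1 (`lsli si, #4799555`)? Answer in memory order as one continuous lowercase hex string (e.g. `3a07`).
433c4976

line 1 (lsli): pack op=0x1d:6|rd=4:3|imm=4799555:23 = 0x76493c43; little→ 43 3c 49 76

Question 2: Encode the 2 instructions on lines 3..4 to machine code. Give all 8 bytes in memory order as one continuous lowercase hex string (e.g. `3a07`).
3. nop fields op=0x11:6|pad=0:26 → word 44000000h → 00 00 00 44
4. lsli fields op=0x1d:6|rd=3:3|imm=4705455:23 → word 75c7ccafh → af cc c7 75

00000044afccc775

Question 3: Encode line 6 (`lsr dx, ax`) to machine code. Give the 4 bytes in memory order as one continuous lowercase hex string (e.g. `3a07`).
6. lsr fields op=0x6:6|rd=3:3|rs=0:3|pad=0:20 → word 19800000h → 00 00 80 19

00008019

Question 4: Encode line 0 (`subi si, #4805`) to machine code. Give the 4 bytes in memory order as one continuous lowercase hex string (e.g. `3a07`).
c51200ca

line 0 (subi): pack op=0x32:6|rd=4:3|imm=4805:23 = 0xca0012c5; little→ c5 12 00 ca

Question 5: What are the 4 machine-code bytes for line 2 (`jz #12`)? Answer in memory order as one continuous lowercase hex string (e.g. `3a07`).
line 2 (jz): pack op=0x1b:6|imm=12:26 = 0x6c00000c; little→ 0c 00 00 6c

0c00006c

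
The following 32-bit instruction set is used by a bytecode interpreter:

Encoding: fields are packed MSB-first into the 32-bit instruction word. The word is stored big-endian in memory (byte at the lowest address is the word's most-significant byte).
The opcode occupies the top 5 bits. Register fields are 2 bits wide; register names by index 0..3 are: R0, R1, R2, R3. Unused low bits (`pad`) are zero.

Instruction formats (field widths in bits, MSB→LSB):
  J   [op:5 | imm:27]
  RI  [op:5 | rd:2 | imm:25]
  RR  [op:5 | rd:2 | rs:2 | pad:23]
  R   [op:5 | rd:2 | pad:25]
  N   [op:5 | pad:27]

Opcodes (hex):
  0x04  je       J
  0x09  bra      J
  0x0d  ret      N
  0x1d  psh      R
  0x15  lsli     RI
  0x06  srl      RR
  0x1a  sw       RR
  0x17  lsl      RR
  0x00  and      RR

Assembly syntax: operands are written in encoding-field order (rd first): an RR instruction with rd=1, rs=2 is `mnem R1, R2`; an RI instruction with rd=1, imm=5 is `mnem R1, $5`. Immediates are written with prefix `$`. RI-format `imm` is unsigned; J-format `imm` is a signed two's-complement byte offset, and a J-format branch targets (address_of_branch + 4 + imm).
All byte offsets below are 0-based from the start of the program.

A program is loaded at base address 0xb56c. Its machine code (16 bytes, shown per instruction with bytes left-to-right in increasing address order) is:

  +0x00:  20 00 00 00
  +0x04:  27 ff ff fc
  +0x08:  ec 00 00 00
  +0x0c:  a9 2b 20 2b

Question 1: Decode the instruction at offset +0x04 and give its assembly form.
off 0x04: read 27 ff ff fc as big → 0x27fffffc
  opcode bits[31:27]=0x4: je/J
  imm@[26:0]=0x7fffffc (s27→-4) ⇒ $-4

je $-4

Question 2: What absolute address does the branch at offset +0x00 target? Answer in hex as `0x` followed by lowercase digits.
[00] 20 00 00 00 → 0x20000000
  top 5b → 0x4 → je [J]
  imm@[26:0]=0x0 ⇒ $0
  target = base 0xb56c + off 0x00 + 4 + imm 0 = 0xb570

0xb570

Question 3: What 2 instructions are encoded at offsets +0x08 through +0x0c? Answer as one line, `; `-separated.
off 0x08: read ec 00 00 00 as big → 0xec000000
  op=0xec000000>>27=0x1d ⇒ psh (R)
  [26:25] rd=2 = R2
off 0x0c: read a9 2b 20 2b as big → 0xa92b202b
  op=0xa92b202b>>27=0x15 ⇒ lsli (RI)
  [26:25] rd=0 = R0
  [24:0] imm=19603499 = $19603499

psh R2; lsli R0, $19603499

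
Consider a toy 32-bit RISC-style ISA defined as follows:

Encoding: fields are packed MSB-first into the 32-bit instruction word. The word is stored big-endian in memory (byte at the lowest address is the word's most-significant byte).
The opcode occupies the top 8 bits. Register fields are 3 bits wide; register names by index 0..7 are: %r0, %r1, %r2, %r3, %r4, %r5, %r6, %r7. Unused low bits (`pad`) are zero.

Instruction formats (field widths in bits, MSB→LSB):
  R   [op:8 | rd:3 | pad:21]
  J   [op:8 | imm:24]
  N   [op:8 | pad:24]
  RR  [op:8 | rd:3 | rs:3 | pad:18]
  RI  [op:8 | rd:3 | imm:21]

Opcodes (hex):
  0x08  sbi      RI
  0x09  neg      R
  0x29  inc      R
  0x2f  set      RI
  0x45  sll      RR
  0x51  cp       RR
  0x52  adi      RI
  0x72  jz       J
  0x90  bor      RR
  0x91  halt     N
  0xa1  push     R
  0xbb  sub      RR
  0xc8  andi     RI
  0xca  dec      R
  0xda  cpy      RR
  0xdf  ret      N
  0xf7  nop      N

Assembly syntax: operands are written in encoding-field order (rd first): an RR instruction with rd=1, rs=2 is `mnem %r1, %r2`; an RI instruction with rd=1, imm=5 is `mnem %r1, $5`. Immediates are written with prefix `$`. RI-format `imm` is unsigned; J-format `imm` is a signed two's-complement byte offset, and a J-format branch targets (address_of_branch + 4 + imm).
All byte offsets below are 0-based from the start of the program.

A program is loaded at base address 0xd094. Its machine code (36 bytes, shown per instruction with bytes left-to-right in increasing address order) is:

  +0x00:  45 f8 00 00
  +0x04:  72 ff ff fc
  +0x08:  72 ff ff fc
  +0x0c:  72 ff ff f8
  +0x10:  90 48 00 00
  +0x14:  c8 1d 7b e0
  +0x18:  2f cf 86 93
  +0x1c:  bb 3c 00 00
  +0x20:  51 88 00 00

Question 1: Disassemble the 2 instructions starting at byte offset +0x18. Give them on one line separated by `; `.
set %r6, $1017491; sub %r1, %r7

@+18  big-endian(2f cf 86 93) = 0x2fcf8693
  op=0x2fcf8693>>24=0x2f ⇒ set (RI)
  [23:21] rd=6 = %r6
  [20:0] imm=1017491 = $1017491
@+1c  big-endian(bb 3c 00 00) = 0xbb3c0000
  op=0xbb3c0000>>24=0xbb ⇒ sub (RR)
  [23:21] rd=1 = %r1
  [20:18] rs=7 = %r7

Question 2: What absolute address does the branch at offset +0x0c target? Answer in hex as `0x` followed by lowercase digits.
0xd09c

off 0x0c: read 72 ff ff f8 as big → 0x72fffff8
  op=0x72fffff8>>24=0x72 ⇒ jz (J)
  imm: (w>>0)&0xffffff=0xfffff8 (s24→-8) → $-8
  target = base 0xd094 + off 0x0c + 4 + imm -8 = 0xd09c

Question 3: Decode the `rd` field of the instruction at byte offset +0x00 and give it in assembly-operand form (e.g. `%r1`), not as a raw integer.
@+00  big-endian(45 f8 00 00) = 0x45f80000
  top 8b → 0x45 → sll [RR]
  rd: (w>>21)&0x7=0x7 → %r7
  rs: (w>>18)&0x7=0x6 → %r6

%r7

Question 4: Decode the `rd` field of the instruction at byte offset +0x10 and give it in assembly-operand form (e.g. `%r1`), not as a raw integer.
off 0x10: read 90 48 00 00 as big → 0x90480000
  op=0x90480000>>24=0x90 ⇒ bor (RR)
  rd@[23:21]=0x2 ⇒ %r2
  rs@[20:18]=0x2 ⇒ %r2

%r2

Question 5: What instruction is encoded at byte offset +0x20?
cp %r4, %r2

+0x20: 51 88 00 00 ⇒ word 0x51880000 (big)
  op=0x51880000>>24=0x51 ⇒ cp (RR)
  rd@[23:21]=0x4 ⇒ %r4
  rs@[20:18]=0x2 ⇒ %r2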